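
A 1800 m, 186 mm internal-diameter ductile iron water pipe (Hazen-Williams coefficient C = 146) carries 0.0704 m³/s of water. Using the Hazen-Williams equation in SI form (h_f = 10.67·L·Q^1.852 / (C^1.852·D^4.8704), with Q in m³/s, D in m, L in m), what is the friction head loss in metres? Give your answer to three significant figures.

h_f ≈ 49.9 m

h_f = 10.67·1800·0.0704^1.852 / (146^1.852·0.186^4.8704) = 49.95 m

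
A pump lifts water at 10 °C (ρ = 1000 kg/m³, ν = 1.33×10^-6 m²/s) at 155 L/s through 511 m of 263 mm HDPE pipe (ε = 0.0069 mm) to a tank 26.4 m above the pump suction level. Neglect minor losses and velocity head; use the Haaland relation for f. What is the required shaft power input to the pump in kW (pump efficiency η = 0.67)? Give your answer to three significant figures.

P_shaft ≈ 83.9 kW

V = 4Q/(πD²) = 2.853 m/s; Re = 5.64×10^5; ε/D = 2.62×10^-5; f = 0.01313
h_f = f(L/D)V²/2g = 10.58 m
Total head H = z + h_f = 26.4 + 10.58 = 36.98 m
P_hyd = ρgQH = 1000·9.81·0.155·36.98 = 56.23 kW
P_shaft = P_hyd/η = 56.23/0.67 = 83.93 kW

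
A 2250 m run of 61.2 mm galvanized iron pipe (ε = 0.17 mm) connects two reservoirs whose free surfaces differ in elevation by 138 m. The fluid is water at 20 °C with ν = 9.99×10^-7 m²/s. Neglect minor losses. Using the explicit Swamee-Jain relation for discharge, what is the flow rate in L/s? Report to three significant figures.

Q ≈ 4.86 L/s

Swamee-Jain (Type II): Q = -0.965·√(gD⁵h_f/L)·ln[ε/(3.7D) + √(3.17ν²L/(gD³h_f))]
√(gD⁵h_f/L) = √(9.81·0.0612⁵·138/2250) = 7.187×10^-4
ε/(3.7D) = 7.51×10^-4; √(3.17ν²L/(gD³h_f)) = 1.51×10^-4
Q = -0.965·7.187×10^-4·ln(9.022×10^-4) = 0.004862 m³/s
Check: V = 1.65 m/s, Re = 1.01×10^5, f = 0.02721, h_f = 139 m ≈ 138 m ✓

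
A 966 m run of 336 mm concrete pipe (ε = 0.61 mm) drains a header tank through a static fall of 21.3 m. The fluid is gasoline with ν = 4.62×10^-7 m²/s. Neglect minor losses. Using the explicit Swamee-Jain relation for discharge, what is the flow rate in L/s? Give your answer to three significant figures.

Q ≈ 223 L/s

Swamee-Jain (Type II): Q = -0.965·√(gD⁵h_f/L)·ln[ε/(3.7D) + √(3.17ν²L/(gD³h_f))]
√(gD⁵h_f/L) = √(9.81·0.336⁵·21.3/966) = 0.03044
ε/(3.7D) = 4.91×10^-4; √(3.17ν²L/(gD³h_f)) = 9.08×10^-6
Q = -0.965·0.03044·ln(4.998×10^-4) = 0.2233 m³/s
Check: V = 2.52 m/s, Re = 1.83×10^6, f = 0.02299, h_f = 21.4 m ≈ 21.3 m ✓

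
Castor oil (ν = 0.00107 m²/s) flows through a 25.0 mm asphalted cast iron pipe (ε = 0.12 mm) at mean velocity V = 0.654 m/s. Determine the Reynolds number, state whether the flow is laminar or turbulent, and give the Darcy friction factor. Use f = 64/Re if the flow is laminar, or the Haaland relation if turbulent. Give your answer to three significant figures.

Re ≈ 15.3; laminar; f = 64/Re ≈ 4.19

Re = VD/ν = 0.6540·0.0250/0.00107 = 15.3
Re < 2300 → laminar → f = 64/Re = 4.188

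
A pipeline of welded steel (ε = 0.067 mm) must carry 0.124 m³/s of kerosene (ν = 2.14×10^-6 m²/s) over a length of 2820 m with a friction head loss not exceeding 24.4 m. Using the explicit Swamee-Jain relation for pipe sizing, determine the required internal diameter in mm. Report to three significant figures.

D ≈ 305 mm

Swamee-Jain (Type III): D = 0.66·[ε^1.25·(LQ²/(gh_f))^4.75 + ν·Q^9.4·(L/(gh_f))^5.2]^0.04
LQ²/(gh_f) = 0.1811; L/(gh_f) = 11.78
Term 1 = ε^1.25·(…)^4.75 = 1.81×10^-9; Term 2 = ν·Q^9.4·(…)^5.2 = 2.39×10^-9
D = 0.66·(1.81×10^-9 + 2.39×10^-9)^0.04 = 0.3051 m = 305 mm
Check: V = 1.70 m/s, Re = 2.42×10^5, f = 0.01687, h_f = 22.8 m ≈ 24.4 m ✓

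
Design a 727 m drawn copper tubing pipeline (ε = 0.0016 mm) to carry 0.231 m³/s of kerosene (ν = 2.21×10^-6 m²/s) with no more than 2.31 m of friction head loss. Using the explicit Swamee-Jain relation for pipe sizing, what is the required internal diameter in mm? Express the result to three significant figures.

Swamee-Jain (Type III): D = 0.66·[ε^1.25·(LQ²/(gh_f))^4.75 + ν·Q^9.4·(L/(gh_f))^5.2]^0.04
LQ²/(gh_f) = 1.712; L/(gh_f) = 32.08
Term 1 = ε^1.25·(…)^4.75 = 7.31×10^-7; Term 2 = ν·Q^9.4·(…)^5.2 = 1.57×10^-4
D = 0.66·(7.31×10^-7 + 1.57×10^-4)^0.04 = 0.4650 m = 465 mm
Check: V = 1.36 m/s, Re = 2.86×10^5, f = 0.01454, h_f = 2.14 m ≈ 2.31 m ✓

D ≈ 465 mm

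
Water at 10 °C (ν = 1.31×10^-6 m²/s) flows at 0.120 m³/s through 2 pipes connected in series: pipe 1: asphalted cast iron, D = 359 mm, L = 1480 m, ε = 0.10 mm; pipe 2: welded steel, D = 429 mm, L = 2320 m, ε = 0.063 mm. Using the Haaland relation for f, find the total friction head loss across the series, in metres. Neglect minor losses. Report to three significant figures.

H ≈ 7.89 m

Pipe 1: V = 1.186 m/s, Re = 3.25×10^5, ε/D = 2.79×10^-4, f = 0.01653, h_1 = f(L/D)V²/2g = 4.881 m
Pipe 2: V = 0.8302 m/s, Re = 2.72×10^5, ε/D = 1.47×10^-4, f = 0.01583, h_2 = f(L/D)V²/2g = 3.007 m
Series → Q common, losses add: H = Σh = 7.888 m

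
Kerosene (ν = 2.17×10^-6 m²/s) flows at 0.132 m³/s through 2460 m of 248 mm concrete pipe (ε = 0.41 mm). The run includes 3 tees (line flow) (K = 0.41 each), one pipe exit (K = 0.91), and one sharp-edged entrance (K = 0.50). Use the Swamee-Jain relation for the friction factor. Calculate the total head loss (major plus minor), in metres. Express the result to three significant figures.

V = 4Q/(πD²) = 2.733 m/s; V²/2g = 0.3806 m
Re = 3.12×10^5, ε/D = 0.00165 → f = 0.02309 (Swamee-Jain)
Major: h_f = f(L/D)·V²/2g = 0.02309·9919·0.3806 = 87.15 m
Minor: ΣK = 2.64; h_m = ΣK·V²/2g = 1.005 m
Total H_L = 87.15 + 1.005 = 88.16 m

H_L ≈ 88.2 m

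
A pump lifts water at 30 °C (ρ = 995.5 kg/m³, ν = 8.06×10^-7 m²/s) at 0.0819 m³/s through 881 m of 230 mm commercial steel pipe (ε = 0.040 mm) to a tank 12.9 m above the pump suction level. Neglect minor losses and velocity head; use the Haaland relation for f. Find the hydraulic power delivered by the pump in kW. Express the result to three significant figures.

V = 4Q/(πD²) = 1.971 m/s; Re = 5.63×10^5; ε/D = 1.74×10^-4; f = 0.01489
h_f = f(L/D)V²/2g = 11.29 m
Total head H = z + h_f = 12.9 + 11.29 = 24.19 m
P_hyd = ρgQH = 995.5·9.81·0.0819·24.19 = 19.35 kW

P_hyd ≈ 19.4 kW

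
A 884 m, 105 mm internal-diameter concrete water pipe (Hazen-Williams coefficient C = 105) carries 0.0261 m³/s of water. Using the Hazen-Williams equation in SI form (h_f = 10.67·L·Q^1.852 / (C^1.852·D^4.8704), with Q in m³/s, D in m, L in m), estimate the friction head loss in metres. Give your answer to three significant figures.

h_f ≈ 116 m

h_f = 10.67·884·0.0261^1.852 / (105^1.852·0.105^4.8704) = 116.5 m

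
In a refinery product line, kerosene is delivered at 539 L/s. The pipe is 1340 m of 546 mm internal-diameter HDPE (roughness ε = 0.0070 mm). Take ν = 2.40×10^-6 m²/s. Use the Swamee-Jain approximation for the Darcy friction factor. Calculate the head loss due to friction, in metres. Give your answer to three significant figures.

h_f ≈ 8.75 m

V = 4Q/(πD²) = 4·0.539/(π·0.546²) = 2.302 m/s
Re = VD/ν = 2.302·0.546/2.40×10^-6 = 5.24×10^5 → turbulent
ε/D = 0.0070/546 = 1.28×10^-5
Swamee-Jain: f = 0.01319
h_f = f(L/D)V²/(2g) = 0.01319·(1340/0.546)·2.302²/(2·9.81) = 8.746 m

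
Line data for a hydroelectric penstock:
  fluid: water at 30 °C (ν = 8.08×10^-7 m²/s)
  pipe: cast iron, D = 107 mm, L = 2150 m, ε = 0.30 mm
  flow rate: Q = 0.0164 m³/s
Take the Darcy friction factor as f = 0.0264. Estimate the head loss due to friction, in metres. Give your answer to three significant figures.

h_f ≈ 89.9 m

V = 4Q/(πD²) = 4·0.0164/(π·0.107²) = 1.824 m/s
h_f = f(L/D)V²/(2g) = 0.02640·(2150/0.107)·1.824²/(2·9.81) = 89.94 m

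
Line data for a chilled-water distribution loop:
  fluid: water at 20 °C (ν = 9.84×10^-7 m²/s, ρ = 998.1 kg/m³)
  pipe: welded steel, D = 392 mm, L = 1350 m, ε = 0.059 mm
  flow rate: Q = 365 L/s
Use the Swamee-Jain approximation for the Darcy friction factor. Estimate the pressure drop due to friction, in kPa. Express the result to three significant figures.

V = 4Q/(πD²) = 4·0.365/(π·0.392²) = 3.024 m/s
Re = VD/ν = 3.024·0.392/9.84×10^-7 = 1.20×10^6 → turbulent
ε/D = 0.059/392 = 1.51×10^-4
Swamee-Jain: f = 0.01403
h_f = f(L/D)V²/(2g) = 0.01403·(1350/0.392)·3.024²/(2·9.81) = 22.52 m
Δp = ρg·h_f = 998.1·9.81·22.52 = 220.5 kPa

Δp ≈ 220 kPa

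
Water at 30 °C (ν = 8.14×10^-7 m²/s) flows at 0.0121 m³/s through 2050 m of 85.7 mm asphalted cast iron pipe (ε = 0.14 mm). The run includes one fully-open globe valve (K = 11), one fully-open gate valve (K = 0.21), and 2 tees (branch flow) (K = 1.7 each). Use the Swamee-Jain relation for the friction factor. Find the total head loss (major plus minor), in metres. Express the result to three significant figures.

H_L ≈ 128 m

V = 4Q/(πD²) = 2.098 m/s; V²/2g = 0.2243 m
Re = 2.21×10^5, ε/D = 0.00163 → f = 0.02330 (Swamee-Jain)
Major: h_f = f(L/D)·V²/2g = 0.02330·23921·0.2243 = 125.0 m
Minor: ΣK = 14.6; h_m = ΣK·V²/2g = 3.277 m
Total H_L = 125.0 + 3.277 = 128.3 m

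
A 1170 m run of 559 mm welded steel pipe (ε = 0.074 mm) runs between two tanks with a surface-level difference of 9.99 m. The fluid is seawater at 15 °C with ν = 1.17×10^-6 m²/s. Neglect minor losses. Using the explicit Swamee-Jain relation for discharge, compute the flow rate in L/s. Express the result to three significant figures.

Swamee-Jain (Type II): Q = -0.965·√(gD⁵h_f/L)·ln[ε/(3.7D) + √(3.17ν²L/(gD³h_f))]
√(gD⁵h_f/L) = √(9.81·0.559⁵·9.99/1170) = 0.06762
ε/(3.7D) = 3.58×10^-5; √(3.17ν²L/(gD³h_f)) = 1.72×10^-5
Q = -0.965·0.06762·ln(5.300×10^-5) = 0.6424 m³/s
Check: V = 2.62 m/s, Re = 1.25×10^6, f = 0.01375, h_f = 10.1 m ≈ 9.99 m ✓

Q ≈ 642 L/s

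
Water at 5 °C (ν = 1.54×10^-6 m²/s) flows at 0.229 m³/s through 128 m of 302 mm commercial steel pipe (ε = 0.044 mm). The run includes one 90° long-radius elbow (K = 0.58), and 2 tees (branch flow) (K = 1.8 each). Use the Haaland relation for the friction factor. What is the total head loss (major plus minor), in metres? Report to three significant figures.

V = 4Q/(πD²) = 3.197 m/s; V²/2g = 0.5209 m
Re = 6.27×10^5, ε/D = 1.46×10^-4 → f = 0.01445 (Haaland)
Major: h_f = f(L/D)·V²/2g = 0.01445·423.8·0.5209 = 3.191 m
Minor: ΣK = 4.18; h_m = ΣK·V²/2g = 2.177 m
Total H_L = 3.191 + 2.177 = 5.368 m

H_L ≈ 5.37 m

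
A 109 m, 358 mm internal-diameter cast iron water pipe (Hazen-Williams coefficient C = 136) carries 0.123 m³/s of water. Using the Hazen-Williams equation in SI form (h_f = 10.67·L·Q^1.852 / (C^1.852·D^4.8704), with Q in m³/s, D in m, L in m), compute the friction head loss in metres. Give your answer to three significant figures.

h_f = 10.67·109·0.123^1.852 / (136^1.852·0.358^4.8704) = 0.3995 m

h_f ≈ 0.400 m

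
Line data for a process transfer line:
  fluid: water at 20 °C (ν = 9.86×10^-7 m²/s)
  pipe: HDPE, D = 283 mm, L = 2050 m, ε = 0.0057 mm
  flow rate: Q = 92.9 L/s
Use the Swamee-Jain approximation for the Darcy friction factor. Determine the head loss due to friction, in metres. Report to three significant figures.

h_f ≈ 11.1 m

V = 4Q/(πD²) = 4·0.0929/(π·0.283²) = 1.477 m/s
Re = VD/ν = 1.477·0.283/9.86×10^-7 = 4.24×10^5 → turbulent
ε/D = 0.0057/283 = 2.01×10^-5
Swamee-Jain: f = 0.01377
h_f = f(L/D)V²/(2g) = 0.01377·(2050/0.283)·1.477²/(2·9.81) = 11.09 m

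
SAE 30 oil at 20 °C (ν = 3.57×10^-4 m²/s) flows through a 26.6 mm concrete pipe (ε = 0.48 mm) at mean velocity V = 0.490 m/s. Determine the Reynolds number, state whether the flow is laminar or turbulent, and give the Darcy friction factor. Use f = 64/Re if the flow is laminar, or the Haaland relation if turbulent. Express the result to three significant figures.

Re = VD/ν = 0.4900·0.0266/3.57×10^-4 = 36.5
Re < 2300 → laminar → f = 64/Re = 1.753

Re ≈ 36.5; laminar; f = 64/Re ≈ 1.75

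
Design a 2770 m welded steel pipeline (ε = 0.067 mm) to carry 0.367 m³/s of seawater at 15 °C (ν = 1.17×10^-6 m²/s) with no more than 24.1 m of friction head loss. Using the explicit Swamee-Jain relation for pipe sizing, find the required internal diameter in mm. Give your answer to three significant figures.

Swamee-Jain (Type III): D = 0.66·[ε^1.25·(LQ²/(gh_f))^4.75 + ν·Q^9.4·(L/(gh_f))^5.2]^0.04
LQ²/(gh_f) = 1.578; L/(gh_f) = 11.72
Term 1 = ε^1.25·(…)^4.75 = 5.29×10^-5; Term 2 = ν·Q^9.4·(…)^5.2 = 3.42×10^-5
D = 0.66·(5.29×10^-5 + 3.42×10^-5)^0.04 = 0.4541 m = 454 mm
Check: V = 2.27 m/s, Re = 8.80×10^5, f = 0.01428, h_f = 22.8 m ≈ 24.1 m ✓

D ≈ 454 mm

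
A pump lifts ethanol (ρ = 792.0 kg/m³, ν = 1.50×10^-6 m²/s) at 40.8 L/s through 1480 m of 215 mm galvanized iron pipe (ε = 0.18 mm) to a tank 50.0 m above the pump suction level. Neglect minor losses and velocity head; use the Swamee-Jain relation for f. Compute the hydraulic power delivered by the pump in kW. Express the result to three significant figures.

V = 4Q/(πD²) = 1.124 m/s; Re = 1.61×10^5; ε/D = 8.37×10^-4; f = 0.02085
h_f = f(L/D)V²/2g = 9.238 m
Total head H = z + h_f = 50.0 + 9.238 = 59.24 m
P_hyd = ρgQH = 792.0·9.81·0.0408·59.24 = 18.78 kW

P_hyd ≈ 18.8 kW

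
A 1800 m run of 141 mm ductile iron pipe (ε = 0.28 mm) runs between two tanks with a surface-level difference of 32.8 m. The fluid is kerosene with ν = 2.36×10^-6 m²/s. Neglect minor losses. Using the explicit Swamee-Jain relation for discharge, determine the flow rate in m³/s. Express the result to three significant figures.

Swamee-Jain (Type II): Q = -0.965·√(gD⁵h_f/L)·ln[ε/(3.7D) + √(3.17ν²L/(gD³h_f))]
√(gD⁵h_f/L) = √(9.81·0.141⁵·32.8/1800) = 0.003156
ε/(3.7D) = 5.37×10^-4; √(3.17ν²L/(gD³h_f)) = 1.88×10^-4
Q = -0.965·0.003156·ln(7.244×10^-4) = 0.02202 m³/s
Check: V = 1.41 m/s, Re = 8.43×10^4, f = 0.02559, h_f = 33.1 m ≈ 32.8 m ✓

Q ≈ 0.0220 m³/s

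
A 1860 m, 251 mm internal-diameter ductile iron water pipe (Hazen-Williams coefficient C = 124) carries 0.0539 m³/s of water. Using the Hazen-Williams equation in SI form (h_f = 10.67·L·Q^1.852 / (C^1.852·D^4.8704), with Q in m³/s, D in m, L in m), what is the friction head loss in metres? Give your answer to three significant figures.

h_f ≈ 9.89 m

h_f = 10.67·1860·0.0539^1.852 / (124^1.852·0.251^4.8704) = 9.894 m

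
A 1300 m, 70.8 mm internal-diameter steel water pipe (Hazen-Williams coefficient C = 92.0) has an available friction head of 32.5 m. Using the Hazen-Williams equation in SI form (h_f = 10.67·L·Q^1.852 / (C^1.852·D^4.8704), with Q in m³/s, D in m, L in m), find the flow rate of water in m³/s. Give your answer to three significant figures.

Rearranging: Q = [h_f·C^1.852·D^4.8704 / (10.67·L)]^(1/1.852)
Q = [32.5·92.0^1.852·0.0708^4.8704 / (10.67·1300)]^0.540 = 0.003307 m³/s

Q ≈ 0.00331 m³/s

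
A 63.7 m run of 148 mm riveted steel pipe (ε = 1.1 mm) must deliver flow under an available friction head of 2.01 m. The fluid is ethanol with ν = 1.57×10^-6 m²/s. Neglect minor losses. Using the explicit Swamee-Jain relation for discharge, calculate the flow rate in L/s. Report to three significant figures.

Swamee-Jain (Type II): Q = -0.965·√(gD⁵h_f/L)·ln[ε/(3.7D) + √(3.17ν²L/(gD³h_f))]
√(gD⁵h_f/L) = √(9.81·0.148⁵·2.01/63.7) = 0.004688
ε/(3.7D) = 0.00201; √(3.17ν²L/(gD³h_f)) = 8.82×10^-5
Q = -0.965·0.004688·ln(0.002097) = 0.02790 m³/s
Check: V = 1.62 m/s, Re = 1.53×10^5, f = 0.03504, h_f = 2.02 m ≈ 2.01 m ✓

Q ≈ 27.9 L/s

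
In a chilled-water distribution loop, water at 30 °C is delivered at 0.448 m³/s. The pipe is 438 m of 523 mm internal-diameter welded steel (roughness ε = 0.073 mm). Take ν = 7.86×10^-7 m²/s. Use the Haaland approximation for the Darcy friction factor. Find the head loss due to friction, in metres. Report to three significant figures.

h_f ≈ 2.53 m

V = 4Q/(πD²) = 4·0.448/(π·0.523²) = 2.085 m/s
Re = VD/ν = 2.085·0.523/7.86×10^-7 = 1.39×10^6 → turbulent
ε/D = 0.073/523 = 1.40×10^-4
Haaland: f = 0.01361
h_f = f(L/D)V²/(2g) = 0.01361·(438/0.523)·2.085²/(2·9.81) = 2.526 m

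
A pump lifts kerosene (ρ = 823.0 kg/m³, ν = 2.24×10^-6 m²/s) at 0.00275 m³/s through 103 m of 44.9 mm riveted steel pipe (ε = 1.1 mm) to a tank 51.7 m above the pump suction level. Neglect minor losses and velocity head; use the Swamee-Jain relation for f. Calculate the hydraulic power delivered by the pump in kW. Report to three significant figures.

P_hyd ≈ 1.57 kW

V = 4Q/(πD²) = 1.737 m/s; Re = 3.48×10^4; ε/D = 0.0245; f = 0.05412
h_f = f(L/D)V²/2g = 19.09 m
Total head H = z + h_f = 51.7 + 19.09 = 70.79 m
P_hyd = ρgQH = 823.0·9.81·0.00275·70.79 = 1.572 kW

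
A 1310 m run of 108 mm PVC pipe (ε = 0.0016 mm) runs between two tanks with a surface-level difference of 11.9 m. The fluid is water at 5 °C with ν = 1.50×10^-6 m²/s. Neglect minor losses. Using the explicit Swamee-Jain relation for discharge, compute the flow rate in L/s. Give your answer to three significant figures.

Swamee-Jain (Type II): Q = -0.965·√(gD⁵h_f/L)·ln[ε/(3.7D) + √(3.17ν²L/(gD³h_f))]
√(gD⁵h_f/L) = √(9.81·0.108⁵·11.9/1310) = 0.001144
ε/(3.7D) = 4.00×10^-6; √(3.17ν²L/(gD³h_f)) = 2.52×10^-4
Q = -0.965·0.001144·ln(2.561×10^-4) = 0.009132 m³/s
Check: V = 0.997 m/s, Re = 7.18×10^4, f = 0.01924, h_f = 11.8 m ≈ 11.9 m ✓

Q ≈ 9.13 L/s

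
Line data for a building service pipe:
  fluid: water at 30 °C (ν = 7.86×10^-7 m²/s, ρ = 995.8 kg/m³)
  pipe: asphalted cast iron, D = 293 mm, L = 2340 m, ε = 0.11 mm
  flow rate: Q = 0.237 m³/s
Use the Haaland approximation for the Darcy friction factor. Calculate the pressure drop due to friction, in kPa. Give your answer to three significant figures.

Δp ≈ 792 kPa

V = 4Q/(πD²) = 4·0.237/(π·0.293²) = 3.515 m/s
Re = VD/ν = 3.515·0.293/7.86×10^-7 = 1.31×10^6 → turbulent
ε/D = 0.11/293 = 3.75×10^-4
Haaland: f = 0.01612
h_f = f(L/D)V²/(2g) = 0.01612·(2340/0.293)·3.515²/(2·9.81) = 81.09 m
Δp = ρg·h_f = 995.8·9.81·81.09 = 792.2 kPa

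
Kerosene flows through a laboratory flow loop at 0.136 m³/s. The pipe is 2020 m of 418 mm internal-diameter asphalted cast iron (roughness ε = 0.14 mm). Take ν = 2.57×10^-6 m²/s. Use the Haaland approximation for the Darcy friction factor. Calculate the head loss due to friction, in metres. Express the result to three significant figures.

V = 4Q/(πD²) = 4·0.136/(π·0.418²) = 0.9911 m/s
Re = VD/ν = 0.9911·0.418/2.57×10^-6 = 1.61×10^5 → turbulent
ε/D = 0.14/418 = 3.35×10^-4
Haaland: f = 0.01816
h_f = f(L/D)V²/(2g) = 0.01816·(2020/0.418)·0.9911²/(2·9.81) = 4.392 m

h_f ≈ 4.39 m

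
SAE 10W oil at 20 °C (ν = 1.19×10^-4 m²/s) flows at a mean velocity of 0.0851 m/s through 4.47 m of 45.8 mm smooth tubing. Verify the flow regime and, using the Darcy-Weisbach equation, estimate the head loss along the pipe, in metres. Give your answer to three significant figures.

Re = VD/ν = 0.0851·0.04580/1.19×10^-4 = 32.8 → laminar (Re < 2300)
f = 64/Re = 1.954
h_f = f(L/D)V²/(2g) = 1.954·(4.47/0.04580)·0.0851²/(2·9.81) = 0.07039 m

h_f ≈ 0.0704 m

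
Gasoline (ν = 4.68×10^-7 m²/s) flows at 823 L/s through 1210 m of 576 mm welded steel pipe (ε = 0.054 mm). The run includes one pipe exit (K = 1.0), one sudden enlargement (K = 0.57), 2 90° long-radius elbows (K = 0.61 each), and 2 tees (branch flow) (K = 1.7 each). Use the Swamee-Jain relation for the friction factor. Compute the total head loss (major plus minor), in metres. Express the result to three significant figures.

H_L ≈ 16.4 m

V = 4Q/(πD²) = 3.158 m/s; V²/2g = 0.5084 m
Re = 3.89×10^6, ε/D = 9.38×10^-5 → f = 0.01238 (Swamee-Jain)
Major: h_f = f(L/D)·V²/2g = 0.01238·2101·0.5084 = 13.22 m
Minor: ΣK = 6.19; h_m = ΣK·V²/2g = 3.147 m
Total H_L = 13.22 + 3.147 = 16.37 m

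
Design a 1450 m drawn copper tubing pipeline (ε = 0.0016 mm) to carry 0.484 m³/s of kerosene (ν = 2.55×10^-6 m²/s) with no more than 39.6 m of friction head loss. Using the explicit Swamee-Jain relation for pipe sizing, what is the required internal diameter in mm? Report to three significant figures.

D ≈ 395 mm

Swamee-Jain (Type III): D = 0.66·[ε^1.25·(LQ²/(gh_f))^4.75 + ν·Q^9.4·(L/(gh_f))^5.2]^0.04
LQ²/(gh_f) = 0.8744; L/(gh_f) = 3.733
Term 1 = ε^1.25·(…)^4.75 = 3.01×10^-8; Term 2 = ν·Q^9.4·(…)^5.2 = 2.62×10^-6
D = 0.66·(3.01×10^-8 + 2.62×10^-6)^0.04 = 0.3949 m = 395 mm
Check: V = 3.95 m/s, Re = 6.12×10^5, f = 0.01270, h_f = 37.1 m ≈ 39.6 m ✓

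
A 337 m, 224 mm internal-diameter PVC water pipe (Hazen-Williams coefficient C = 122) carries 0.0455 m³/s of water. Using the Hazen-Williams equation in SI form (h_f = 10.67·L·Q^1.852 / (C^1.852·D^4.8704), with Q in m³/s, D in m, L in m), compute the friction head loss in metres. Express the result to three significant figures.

h_f = 10.67·337·0.0455^1.852 / (122^1.852·0.224^4.8704) = 2.350 m

h_f ≈ 2.35 m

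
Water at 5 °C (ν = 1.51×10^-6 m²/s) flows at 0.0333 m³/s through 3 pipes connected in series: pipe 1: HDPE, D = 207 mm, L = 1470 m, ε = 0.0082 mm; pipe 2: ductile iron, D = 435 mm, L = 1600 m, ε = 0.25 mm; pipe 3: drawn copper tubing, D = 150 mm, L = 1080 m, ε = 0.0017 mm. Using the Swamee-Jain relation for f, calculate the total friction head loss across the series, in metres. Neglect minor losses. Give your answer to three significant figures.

Pipe 1: V = 0.9895 m/s, Re = 1.36×10^5, ε/D = 3.96×10^-5, f = 0.01706, h_1 = f(L/D)V²/2g = 6.047 m
Pipe 2: V = 0.2241 m/s, Re = 6.45×10^4, ε/D = 5.75×10^-4, f = 0.02199, h_2 = f(L/D)V²/2g = 0.2069 m
Pipe 3: V = 1.884 m/s, Re = 1.87×10^5, ε/D = 1.13×10^-5, f = 0.01583, h_3 = f(L/D)V²/2g = 20.63 m
Series → Q common, losses add: H = Σh = 26.89 m

H ≈ 26.9 m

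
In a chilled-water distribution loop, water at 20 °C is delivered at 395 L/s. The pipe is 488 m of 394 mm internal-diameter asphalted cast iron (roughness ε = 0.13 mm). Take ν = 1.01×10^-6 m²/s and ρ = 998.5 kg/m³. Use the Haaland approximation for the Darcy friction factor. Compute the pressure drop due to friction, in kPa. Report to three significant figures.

Δp ≈ 102 kPa

V = 4Q/(πD²) = 4·0.395/(π·0.394²) = 3.240 m/s
Re = VD/ν = 3.240·0.394/1.01×10^-6 = 1.26×10^6 → turbulent
ε/D = 0.13/394 = 3.30×10^-4
Haaland: f = 0.01575
h_f = f(L/D)V²/(2g) = 0.01575·(488/0.394)·3.240²/(2·9.81) = 10.44 m
Δp = ρg·h_f = 998.5·9.81·10.44 = 102.2 kPa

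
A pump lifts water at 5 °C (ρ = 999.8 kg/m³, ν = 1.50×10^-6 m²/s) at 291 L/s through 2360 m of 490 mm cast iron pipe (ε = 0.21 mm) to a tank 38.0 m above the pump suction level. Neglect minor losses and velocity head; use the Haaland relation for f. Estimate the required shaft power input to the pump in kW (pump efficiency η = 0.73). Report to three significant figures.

V = 4Q/(πD²) = 1.543 m/s; Re = 5.04×10^5; ε/D = 4.29×10^-4; f = 0.01710
h_f = f(L/D)V²/2g = 9.996 m
Total head H = z + h_f = 38.0 + 9.996 = 48.00 m
P_hyd = ρgQH = 999.8·9.81·0.291·48.00 = 137.0 kW
P_shaft = P_hyd/η = 137.0/0.73 = 187.7 kW

P_shaft ≈ 188 kW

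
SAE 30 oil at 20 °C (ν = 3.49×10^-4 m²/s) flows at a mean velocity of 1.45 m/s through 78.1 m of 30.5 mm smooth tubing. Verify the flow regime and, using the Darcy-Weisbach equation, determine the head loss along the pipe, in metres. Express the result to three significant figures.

h_f ≈ 139 m

Re = VD/ν = 1.45·0.03050/3.49×10^-4 = 127 → laminar (Re < 2300)
f = 64/Re = 0.5051
h_f = f(L/D)V²/(2g) = 0.5051·(78.1/0.03050)·1.45²/(2·9.81) = 138.6 m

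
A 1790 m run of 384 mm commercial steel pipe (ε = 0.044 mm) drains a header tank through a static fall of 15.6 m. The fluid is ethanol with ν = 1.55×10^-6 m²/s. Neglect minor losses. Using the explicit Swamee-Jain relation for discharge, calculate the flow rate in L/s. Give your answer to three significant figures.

Swamee-Jain (Type II): Q = -0.965·√(gD⁵h_f/L)·ln[ε/(3.7D) + √(3.17ν²L/(gD³h_f))]
√(gD⁵h_f/L) = √(9.81·0.384⁵·15.6/1790) = 0.02672
ε/(3.7D) = 3.10×10^-5; √(3.17ν²L/(gD³h_f)) = 3.97×10^-5
Q = -0.965·0.02672·ln(7.063×10^-5) = 0.2464 m³/s
Check: V = 2.13 m/s, Re = 5.27×10^5, f = 0.01455, h_f = 15.7 m ≈ 15.6 m ✓

Q ≈ 246 L/s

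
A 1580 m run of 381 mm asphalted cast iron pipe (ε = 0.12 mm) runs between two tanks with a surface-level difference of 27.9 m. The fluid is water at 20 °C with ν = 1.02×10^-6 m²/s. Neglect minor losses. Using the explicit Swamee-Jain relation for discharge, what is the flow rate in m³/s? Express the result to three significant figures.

Swamee-Jain (Type II): Q = -0.965·√(gD⁵h_f/L)·ln[ε/(3.7D) + √(3.17ν²L/(gD³h_f))]
√(gD⁵h_f/L) = √(9.81·0.381⁵·27.9/1580) = 0.03729
ε/(3.7D) = 8.51×10^-5; √(3.17ν²L/(gD³h_f)) = 1.86×10^-5
Q = -0.965·0.03729·ln(1.037×10^-4) = 0.3302 m³/s
Check: V = 2.90 m/s, Re = 1.08×10^6, f = 0.01584, h_f = 28.1 m ≈ 27.9 m ✓

Q ≈ 0.330 m³/s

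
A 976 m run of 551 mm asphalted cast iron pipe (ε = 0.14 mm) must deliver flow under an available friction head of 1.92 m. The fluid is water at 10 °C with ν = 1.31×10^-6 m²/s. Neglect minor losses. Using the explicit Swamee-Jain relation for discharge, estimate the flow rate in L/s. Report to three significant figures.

Swamee-Jain (Type II): Q = -0.965·√(gD⁵h_f/L)·ln[ε/(3.7D) + √(3.17ν²L/(gD³h_f))]
√(gD⁵h_f/L) = √(9.81·0.551⁵·1.92/976) = 0.03131
ε/(3.7D) = 6.87×10^-5; √(3.17ν²L/(gD³h_f)) = 4.11×10^-5
Q = -0.965·0.03131·ln(1.097×10^-4) = 0.2755 m³/s
Check: V = 1.16 m/s, Re = 4.86×10^5, f = 0.01603, h_f = 1.93 m ≈ 1.92 m ✓

Q ≈ 275 L/s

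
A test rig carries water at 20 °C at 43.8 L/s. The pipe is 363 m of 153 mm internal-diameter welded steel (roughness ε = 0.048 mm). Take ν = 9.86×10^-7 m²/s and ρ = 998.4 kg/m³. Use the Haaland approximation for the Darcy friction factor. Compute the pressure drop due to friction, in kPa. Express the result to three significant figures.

Δp ≈ 112 kPa

V = 4Q/(πD²) = 4·0.0438/(π·0.153²) = 2.382 m/s
Re = VD/ν = 2.382·0.153/9.86×10^-7 = 3.70×10^5 → turbulent
ε/D = 0.048/153 = 3.14×10^-4
Haaland: f = 0.01661
h_f = f(L/D)V²/(2g) = 0.01661·(363/0.153)·2.382²/(2·9.81) = 11.40 m
Δp = ρg·h_f = 998.4·9.81·11.40 = 111.6 kPa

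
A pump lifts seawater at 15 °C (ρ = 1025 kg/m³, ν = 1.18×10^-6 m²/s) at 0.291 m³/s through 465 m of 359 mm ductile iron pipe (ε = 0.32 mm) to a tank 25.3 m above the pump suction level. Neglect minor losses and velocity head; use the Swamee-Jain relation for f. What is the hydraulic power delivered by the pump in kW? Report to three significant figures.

V = 4Q/(πD²) = 2.875 m/s; Re = 8.75×10^5; ε/D = 8.91×10^-4; f = 0.01957
h_f = f(L/D)V²/2g = 10.68 m
Total head H = z + h_f = 25.3 + 10.68 = 35.98 m
P_hyd = ρgQH = 1025·9.81·0.291·35.98 = 105.3 kW

P_hyd ≈ 105 kW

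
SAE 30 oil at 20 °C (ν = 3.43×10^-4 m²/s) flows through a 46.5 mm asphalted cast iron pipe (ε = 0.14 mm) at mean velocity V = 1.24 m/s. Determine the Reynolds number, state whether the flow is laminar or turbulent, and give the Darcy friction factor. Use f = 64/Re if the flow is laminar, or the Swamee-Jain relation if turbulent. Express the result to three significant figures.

Re = VD/ν = 1.240·0.0465/3.43×10^-4 = 168
Re < 2300 → laminar → f = 64/Re = 0.3807

Re ≈ 168; laminar; f = 64/Re ≈ 0.381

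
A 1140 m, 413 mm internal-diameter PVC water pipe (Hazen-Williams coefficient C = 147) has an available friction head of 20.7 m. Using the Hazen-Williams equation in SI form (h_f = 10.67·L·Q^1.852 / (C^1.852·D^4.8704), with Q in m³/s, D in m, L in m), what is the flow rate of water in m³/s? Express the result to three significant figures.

Q ≈ 0.459 m³/s

Rearranging: Q = [h_f·C^1.852·D^4.8704 / (10.67·L)]^(1/1.852)
Q = [20.7·147^1.852·0.413^4.8704 / (10.67·1140)]^0.540 = 0.4594 m³/s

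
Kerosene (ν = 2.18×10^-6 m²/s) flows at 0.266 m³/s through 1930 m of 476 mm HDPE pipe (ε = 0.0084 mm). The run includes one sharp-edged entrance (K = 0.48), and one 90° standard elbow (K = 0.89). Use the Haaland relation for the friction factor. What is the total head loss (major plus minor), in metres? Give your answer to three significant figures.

V = 4Q/(πD²) = 1.495 m/s; V²/2g = 0.1139 m
Re = 3.26×10^5, ε/D = 1.76×10^-5 → f = 0.01427 (Haaland)
Major: h_f = f(L/D)·V²/2g = 0.01427·4055·0.1139 = 6.591 m
Minor: ΣK = 1.37; h_m = ΣK·V²/2g = 0.1560 m
Total H_L = 6.591 + 0.1560 = 6.747 m

H_L ≈ 6.75 m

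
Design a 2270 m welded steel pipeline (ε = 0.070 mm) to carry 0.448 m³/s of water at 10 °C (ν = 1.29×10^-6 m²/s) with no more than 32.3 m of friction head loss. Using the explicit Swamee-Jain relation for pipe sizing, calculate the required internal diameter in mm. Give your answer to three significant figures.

D ≈ 446 mm

Swamee-Jain (Type III): D = 0.66·[ε^1.25·(LQ²/(gh_f))^4.75 + ν·Q^9.4·(L/(gh_f))^5.2]^0.04
LQ²/(gh_f) = 1.438; L/(gh_f) = 7.164
Term 1 = ε^1.25·(…)^4.75 = 3.59×10^-5; Term 2 = ν·Q^9.4·(…)^5.2 = 1.90×10^-5
D = 0.66·(3.59×10^-5 + 1.90×10^-5)^0.04 = 0.4458 m = 446 mm
Check: V = 2.87 m/s, Re = 9.92×10^5, f = 0.01428, h_f = 30.5 m ≈ 32.3 m ✓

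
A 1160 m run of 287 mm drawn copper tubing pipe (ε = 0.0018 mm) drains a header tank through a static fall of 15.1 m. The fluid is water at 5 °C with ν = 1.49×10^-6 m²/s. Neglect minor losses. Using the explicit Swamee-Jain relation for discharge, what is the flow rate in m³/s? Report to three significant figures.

Swamee-Jain (Type II): Q = -0.965·√(gD⁵h_f/L)·ln[ε/(3.7D) + √(3.17ν²L/(gD³h_f))]
√(gD⁵h_f/L) = √(9.81·0.287⁵·15.1/1160) = 0.01577
ε/(3.7D) = 1.70×10^-6; √(3.17ν²L/(gD³h_f)) = 4.83×10^-5
Q = -0.965·0.01577·ln(4.998×10^-5) = 0.1507 m³/s
Check: V = 2.33 m/s, Re = 4.49×10^5, f = 0.01344, h_f = 15.0 m ≈ 15.1 m ✓

Q ≈ 0.151 m³/s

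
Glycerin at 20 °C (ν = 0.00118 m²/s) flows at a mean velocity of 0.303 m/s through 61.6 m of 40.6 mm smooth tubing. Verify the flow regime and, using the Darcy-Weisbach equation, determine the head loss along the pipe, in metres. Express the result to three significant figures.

Re = VD/ν = 0.303·0.04060/0.00118 = 10.4 → laminar (Re < 2300)
f = 64/Re = 6.139
h_f = f(L/D)V²/(2g) = 6.139·(61.6/0.04060)·0.303²/(2·9.81) = 43.58 m

h_f ≈ 43.6 m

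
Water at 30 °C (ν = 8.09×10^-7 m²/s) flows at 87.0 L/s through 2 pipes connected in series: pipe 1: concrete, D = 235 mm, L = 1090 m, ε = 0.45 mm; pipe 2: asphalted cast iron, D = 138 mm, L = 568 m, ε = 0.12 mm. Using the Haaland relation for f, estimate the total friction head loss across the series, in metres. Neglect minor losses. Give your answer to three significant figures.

H ≈ 159 m

Pipe 1: V = 2.006 m/s, Re = 5.83×10^5, ε/D = 0.00191, f = 0.02348, h_1 = f(L/D)V²/2g = 22.34 m
Pipe 2: V = 5.817 m/s, Re = 9.92×10^5, ε/D = 8.70×10^-4, f = 0.01932, h_2 = f(L/D)V²/2g = 137.1 m
Series → Q common, losses add: H = Σh = 159.5 m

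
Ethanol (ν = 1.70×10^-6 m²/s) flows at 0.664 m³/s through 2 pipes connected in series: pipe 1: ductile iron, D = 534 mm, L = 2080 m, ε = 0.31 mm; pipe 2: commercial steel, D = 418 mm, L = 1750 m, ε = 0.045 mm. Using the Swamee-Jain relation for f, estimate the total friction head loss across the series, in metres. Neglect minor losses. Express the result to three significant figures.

H ≈ 98.3 m

Pipe 1: V = 2.965 m/s, Re = 9.31×10^5, ε/D = 5.81×10^-4, f = 0.01786, h_1 = f(L/D)V²/2g = 31.16 m
Pipe 2: V = 4.839 m/s, Re = 1.19×10^6, ε/D = 1.08×10^-4, f = 0.01344, h_2 = f(L/D)V²/2g = 67.14 m
Series → Q common, losses add: H = Σh = 98.30 m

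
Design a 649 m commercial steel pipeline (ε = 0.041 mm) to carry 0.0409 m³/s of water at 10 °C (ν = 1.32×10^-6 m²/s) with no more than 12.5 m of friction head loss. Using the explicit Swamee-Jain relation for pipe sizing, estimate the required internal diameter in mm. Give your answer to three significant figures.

D ≈ 167 mm

Swamee-Jain (Type III): D = 0.66·[ε^1.25·(LQ²/(gh_f))^4.75 + ν·Q^9.4·(L/(gh_f))^5.2]^0.04
LQ²/(gh_f) = 0.008853; L/(gh_f) = 5.293
Term 1 = ε^1.25·(…)^4.75 = 5.82×10^-16; Term 2 = ν·Q^9.4·(…)^5.2 = 6.82×10^-16
D = 0.66·(5.82×10^-16 + 6.82×10^-16)^0.04 = 0.1673 m = 167 mm
Check: V = 1.86 m/s, Re = 2.36×10^5, f = 0.01710, h_f = 11.7 m ≈ 12.5 m ✓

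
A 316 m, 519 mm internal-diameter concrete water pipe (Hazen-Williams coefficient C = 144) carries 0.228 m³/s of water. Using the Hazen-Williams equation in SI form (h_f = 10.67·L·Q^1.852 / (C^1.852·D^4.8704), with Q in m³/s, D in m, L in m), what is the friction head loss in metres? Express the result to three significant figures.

h_f = 10.67·316·0.228^1.852 / (144^1.852·0.519^4.8704) = 0.5354 m

h_f ≈ 0.535 m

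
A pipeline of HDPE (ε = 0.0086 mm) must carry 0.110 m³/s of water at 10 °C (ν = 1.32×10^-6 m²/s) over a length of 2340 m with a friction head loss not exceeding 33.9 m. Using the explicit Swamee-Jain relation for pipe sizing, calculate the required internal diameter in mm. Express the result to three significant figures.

Swamee-Jain (Type III): D = 0.66·[ε^1.25·(LQ²/(gh_f))^4.75 + ν·Q^9.4·(L/(gh_f))^5.2]^0.04
LQ²/(gh_f) = 0.08514; L/(gh_f) = 7.036
Term 1 = ε^1.25·(…)^4.75 = 3.86×10^-12; Term 2 = ν·Q^9.4·(…)^5.2 = 3.28×10^-11
D = 0.66·(3.86×10^-12 + 3.28×10^-11)^0.04 = 0.2524 m = 252 mm
Check: V = 2.20 m/s, Re = 4.20×10^5, f = 0.01398, h_f = 31.9 m ≈ 33.9 m ✓

D ≈ 252 mm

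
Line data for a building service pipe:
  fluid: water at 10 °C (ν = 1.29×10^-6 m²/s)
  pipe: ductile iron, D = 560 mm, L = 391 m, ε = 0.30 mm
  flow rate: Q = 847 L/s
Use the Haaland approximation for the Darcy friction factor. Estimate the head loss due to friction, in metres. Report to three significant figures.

h_f ≈ 7.27 m

V = 4Q/(πD²) = 4·0.847/(π·0.560²) = 3.439 m/s
Re = VD/ν = 3.439·0.560/1.29×10^-6 = 1.49×10^6 → turbulent
ε/D = 0.30/560 = 5.36×10^-4
Haaland: f = 0.01728
h_f = f(L/D)V²/(2g) = 0.01728·(391/0.560)·3.439²/(2·9.81) = 7.272 m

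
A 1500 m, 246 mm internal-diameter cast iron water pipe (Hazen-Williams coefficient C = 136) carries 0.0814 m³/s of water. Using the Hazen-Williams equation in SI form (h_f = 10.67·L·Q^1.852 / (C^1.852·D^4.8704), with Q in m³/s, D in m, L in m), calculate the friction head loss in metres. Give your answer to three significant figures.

h_f ≈ 15.9 m

h_f = 10.67·1500·0.0814^1.852 / (136^1.852·0.246^4.8704) = 15.92 m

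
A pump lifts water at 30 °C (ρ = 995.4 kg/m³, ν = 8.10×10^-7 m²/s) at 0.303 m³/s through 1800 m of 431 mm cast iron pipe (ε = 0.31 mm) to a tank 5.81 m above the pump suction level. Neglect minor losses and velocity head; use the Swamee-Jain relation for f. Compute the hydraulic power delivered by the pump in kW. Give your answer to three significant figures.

P_hyd ≈ 67.7 kW

V = 4Q/(πD²) = 2.077 m/s; Re = 1.11×10^6; ε/D = 7.19×10^-4; f = 0.01859
h_f = f(L/D)V²/2g = 17.07 m
Total head H = z + h_f = 5.81 + 17.07 = 22.88 m
P_hyd = ρgQH = 995.4·9.81·0.303·22.88 = 67.69 kW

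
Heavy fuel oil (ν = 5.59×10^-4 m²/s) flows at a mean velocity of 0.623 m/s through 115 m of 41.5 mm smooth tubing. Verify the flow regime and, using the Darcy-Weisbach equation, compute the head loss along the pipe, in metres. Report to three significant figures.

Re = VD/ν = 0.623·0.04150/5.59×10^-4 = 46.3 → laminar (Re < 2300)
f = 64/Re = 1.384
h_f = f(L/D)V²/(2g) = 1.384·(115/0.04150)·0.623²/(2·9.81) = 75.85 m

h_f ≈ 75.9 m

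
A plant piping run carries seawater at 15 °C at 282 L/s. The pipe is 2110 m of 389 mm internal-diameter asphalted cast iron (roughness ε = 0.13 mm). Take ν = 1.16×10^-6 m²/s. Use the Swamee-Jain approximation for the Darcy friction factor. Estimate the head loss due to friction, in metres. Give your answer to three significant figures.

h_f ≈ 25.2 m

V = 4Q/(πD²) = 4·0.282/(π·0.389²) = 2.373 m/s
Re = VD/ν = 2.373·0.389/1.16×10^-6 = 7.96×10^5 → turbulent
ε/D = 0.13/389 = 3.34×10^-4
Swamee-Jain: f = 0.01621
h_f = f(L/D)V²/(2g) = 0.01621·(2110/0.389)·2.373²/(2·9.81) = 25.24 m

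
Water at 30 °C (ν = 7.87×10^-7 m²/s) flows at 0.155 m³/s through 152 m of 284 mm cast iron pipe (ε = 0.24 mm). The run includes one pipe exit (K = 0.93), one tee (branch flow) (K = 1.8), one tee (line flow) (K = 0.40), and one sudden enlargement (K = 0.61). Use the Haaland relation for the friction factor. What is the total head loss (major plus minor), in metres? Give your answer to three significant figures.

V = 4Q/(πD²) = 2.447 m/s; V²/2g = 0.3051 m
Re = 8.83×10^5, ε/D = 8.45×10^-4 → f = 0.01923 (Haaland)
Major: h_f = f(L/D)·V²/2g = 0.01923·535.2·0.3051 = 3.141 m
Minor: ΣK = 3.74; h_m = ΣK·V²/2g = 1.141 m
Total H_L = 3.141 + 1.141 = 4.282 m

H_L ≈ 4.28 m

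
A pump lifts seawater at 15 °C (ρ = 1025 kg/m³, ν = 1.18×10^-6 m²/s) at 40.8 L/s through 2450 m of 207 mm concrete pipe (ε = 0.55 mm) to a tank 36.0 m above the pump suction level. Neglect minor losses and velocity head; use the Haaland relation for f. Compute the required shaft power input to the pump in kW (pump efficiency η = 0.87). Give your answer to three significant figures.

V = 4Q/(πD²) = 1.212 m/s; Re = 2.13×10^5; ε/D = 0.00266; f = 0.02596
h_f = f(L/D)V²/2g = 23.02 m
Total head H = z + h_f = 36.0 + 23.02 = 59.02 m
P_hyd = ρgQH = 1025·9.81·0.0408·59.02 = 24.21 kW
P_shaft = P_hyd/η = 24.21/0.87 = 27.83 kW

P_shaft ≈ 27.8 kW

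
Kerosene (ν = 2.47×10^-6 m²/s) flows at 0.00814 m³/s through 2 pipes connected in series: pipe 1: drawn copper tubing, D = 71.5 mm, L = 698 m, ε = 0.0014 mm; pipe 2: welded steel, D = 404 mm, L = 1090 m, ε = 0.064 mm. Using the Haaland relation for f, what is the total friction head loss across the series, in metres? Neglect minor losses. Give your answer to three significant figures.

Pipe 1: V = 2.027 m/s, Re = 5.87×10^4, ε/D = 1.96×10^-5, f = 0.02004, h_1 = f(L/D)V²/2g = 40.98 m
Pipe 2: V = 0.06350 m/s, Re = 1.04×10^4, ε/D = 1.58×10^-4, f = 0.03074, h_2 = f(L/D)V²/2g = 0.01705 m
Series → Q common, losses add: H = Σh = 41.00 m

H ≈ 41.0 m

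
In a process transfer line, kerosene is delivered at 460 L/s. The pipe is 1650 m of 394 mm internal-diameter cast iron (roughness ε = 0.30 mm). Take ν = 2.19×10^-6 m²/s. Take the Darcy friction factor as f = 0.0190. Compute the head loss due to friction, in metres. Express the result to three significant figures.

h_f ≈ 57.7 m

V = 4Q/(πD²) = 4·0.460/(π·0.394²) = 3.773 m/s
h_f = f(L/D)V²/(2g) = 0.01900·(1650/0.394)·3.773²/(2·9.81) = 57.73 m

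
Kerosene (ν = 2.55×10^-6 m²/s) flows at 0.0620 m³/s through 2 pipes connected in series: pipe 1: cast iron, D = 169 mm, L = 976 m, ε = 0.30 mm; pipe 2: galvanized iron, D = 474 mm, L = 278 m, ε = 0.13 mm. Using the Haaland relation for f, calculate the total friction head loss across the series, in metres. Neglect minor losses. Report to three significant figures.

Pipe 1: V = 2.764 m/s, Re = 1.83×10^5, ε/D = 0.00178, f = 0.02366, h_1 = f(L/D)V²/2g = 53.21 m
Pipe 2: V = 0.3514 m/s, Re = 6.53×10^4, ε/D = 2.74×10^-4, f = 0.02050, h_2 = f(L/D)V²/2g = 0.07564 m
Series → Q common, losses add: H = Σh = 53.29 m

H ≈ 53.3 m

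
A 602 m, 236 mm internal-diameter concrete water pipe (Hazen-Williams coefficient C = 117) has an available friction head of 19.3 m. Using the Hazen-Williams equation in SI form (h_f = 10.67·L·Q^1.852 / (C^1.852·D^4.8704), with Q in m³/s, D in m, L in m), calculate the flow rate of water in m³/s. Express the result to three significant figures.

Rearranging: Q = [h_f·C^1.852·D^4.8704 / (10.67·L)]^(1/1.852)
Q = [19.3·117^1.852·0.236^4.8704 / (10.67·602)]^0.540 = 0.1141 m³/s

Q ≈ 0.114 m³/s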